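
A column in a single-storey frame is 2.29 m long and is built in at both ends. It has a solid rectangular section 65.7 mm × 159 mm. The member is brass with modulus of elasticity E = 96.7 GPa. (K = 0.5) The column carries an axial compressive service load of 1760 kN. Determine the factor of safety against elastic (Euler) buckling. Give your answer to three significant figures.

Buckling occurs about the weak axis: I_min = h·b³/12 with b = 65.7 mm (the shorter side).
I_min = 159×65.7³/12 = 3.758×10^6 mm⁴
I = 3.758×10^6 mm⁴ = 3.758×10^-6 m⁴
Effective length L_e = K·L = 0.5 × 2.29 = 1.145 m
P_cr = π²EI / L_e² = π² × 96.7×10⁹ × 3.758×10^-6 / 1.145² = 2.735×10^6 N
Factor of safety n = P_cr / P = 2735.4 / 1760 = 1.55

n ≈ 1.55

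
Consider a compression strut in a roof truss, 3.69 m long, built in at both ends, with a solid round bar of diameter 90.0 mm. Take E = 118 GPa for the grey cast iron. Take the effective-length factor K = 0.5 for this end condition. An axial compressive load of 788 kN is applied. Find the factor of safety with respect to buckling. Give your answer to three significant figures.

n ≈ 1.40

I = πd⁴/64 = π×90.0⁴/64 = 3.221×10^6 mm⁴
I = 3.221×10^6 mm⁴ = 3.221×10^-6 m⁴
Effective length L_e = K·L = 0.5 × 3.69 = 1.845 m
P_cr = π²EI / L_e² = π² × 118×10⁹ × 3.221×10^-6 / 1.845² = 1.102×10^6 N
Factor of safety n = P_cr / P = 1101.9 / 788 = 1.40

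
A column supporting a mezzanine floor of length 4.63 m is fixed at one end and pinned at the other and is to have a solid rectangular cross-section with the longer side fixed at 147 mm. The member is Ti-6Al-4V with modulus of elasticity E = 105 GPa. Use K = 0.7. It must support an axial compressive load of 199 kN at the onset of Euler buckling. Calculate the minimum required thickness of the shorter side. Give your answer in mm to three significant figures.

b ≈ 54.8 mm

L_e = K·L = 0.7 × 4.63 = 3.241 m
Required I = P_cr·L_e²/(π²E) = 1.990×10^5 × 3.241² / (π² × 1.05×10^11) = 2.017×10^-6 m⁴
I_req = 2.017×10^6 mm⁴
Rectangle, weak axis: I_min = h·b³/12 with h = 147 mm fixed  ⇒  b = (12I/h)^(1/3) = 54.8 mm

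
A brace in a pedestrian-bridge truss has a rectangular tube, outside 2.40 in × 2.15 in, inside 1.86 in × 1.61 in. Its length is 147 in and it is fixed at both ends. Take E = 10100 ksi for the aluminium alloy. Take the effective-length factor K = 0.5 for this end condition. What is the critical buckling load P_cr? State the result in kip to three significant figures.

P_cr ≈ 24.7 kip

Weak-axis I_min = (h_o·b_o³ − h_i·b_i³)/12 with b_o = 2.15, b_i = 1.610 in (shorter outer/inner sides).
I_min = (2.40×2.15³ − 1.860×1.610³)/12 = 1.341 in⁴
Effective length L_e = K·L = 0.5 × 147 = 73.50 in
P_cr = π²EI / L_e² = π² × 10100×10³ × 1.341 / 73.50² = 2.474×10^4 lb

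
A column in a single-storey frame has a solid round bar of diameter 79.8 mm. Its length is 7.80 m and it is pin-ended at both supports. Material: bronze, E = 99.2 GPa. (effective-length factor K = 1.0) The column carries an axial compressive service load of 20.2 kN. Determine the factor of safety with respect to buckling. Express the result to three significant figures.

n ≈ 1.59

I = πd⁴/64 = π×79.8⁴/64 = 1.991×10^6 mm⁴
I = 1.991×10^6 mm⁴ = 1.991×10^-6 m⁴
Effective length L_e = K·L = 1 × 7.80 = 7.800 m
P_cr = π²EI / L_e² = π² × 99.2×10⁹ × 1.991×10^-6 / 7.800² = 3.203×10^4 N
Factor of safety n = P_cr / P = 32.033 / 20.2 = 1.59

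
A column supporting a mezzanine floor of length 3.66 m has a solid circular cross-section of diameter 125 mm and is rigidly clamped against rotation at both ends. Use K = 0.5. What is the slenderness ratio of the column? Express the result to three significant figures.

λ ≈ 58.6

I = πd⁴/64 = π×125⁴/64 = 1.198×10^7 mm⁴
A = 1.227×10^4 mm²;  r_min = √(I/A) = √(1.198×10^7/1.227×10^4) = 31.25 mm
L_e = K·L = 0.5 × 3.66 m = 1.830 m = 1830.0 mm
λ = L_e / r_min = 1830.0 / 31.25 = 58.6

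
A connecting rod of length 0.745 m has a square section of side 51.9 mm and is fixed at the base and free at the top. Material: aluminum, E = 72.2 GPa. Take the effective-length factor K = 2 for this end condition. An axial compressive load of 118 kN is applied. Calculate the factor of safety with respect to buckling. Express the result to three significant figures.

n ≈ 1.64

I = a⁴/12 = 51.9⁴/12 = 6.046×10^5 mm⁴
I = 6.046×10^5 mm⁴ = 6.046×10^-7 m⁴
Effective length L_e = K·L = 2 × 0.745 = 1.490 m
P_cr = π²EI / L_e² = π² × 72.2×10⁹ × 6.046×10^-7 / 1.490² = 1.941×10^5 N
Factor of safety n = P_cr / P = 194.07 / 118 = 1.64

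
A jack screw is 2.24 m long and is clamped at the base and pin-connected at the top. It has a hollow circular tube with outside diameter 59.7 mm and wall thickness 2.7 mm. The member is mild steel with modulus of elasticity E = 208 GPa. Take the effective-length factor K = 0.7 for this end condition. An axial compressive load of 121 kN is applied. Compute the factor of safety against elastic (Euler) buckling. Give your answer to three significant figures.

n ≈ 1.36

Inner diameter d_i = 59.7 − 2×2.7 = 54.30 mm
I = π(d_o⁴ − d_i⁴)/64 = π(59.7⁴ − 54.30⁴)/64 = 1.968×10^5 mm⁴
I = 1.968×10^5 mm⁴ = 1.968×10^-7 m⁴
Effective length L_e = K·L = 0.7 × 2.24 = 1.568 m
P_cr = π²EI / L_e² = π² × 208×10⁹ × 1.968×10^-7 / 1.568² = 1.643×10^5 N
Factor of safety n = P_cr / P = 164.32 / 121 = 1.36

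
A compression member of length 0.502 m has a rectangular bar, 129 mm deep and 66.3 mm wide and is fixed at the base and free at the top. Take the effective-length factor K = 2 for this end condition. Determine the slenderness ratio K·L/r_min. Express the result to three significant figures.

Buckling occurs about the weak axis: I_min = h·b³/12 with b = 66.3 mm (the shorter side).
I_min = 129×66.3³/12 = 3.133×10^6 mm⁴
A = 8.553×10^3 mm²;  r_min = √(I/A) = √(3.133×10^6/8.553×10^3) = 19.14 mm
L_e = K·L = 2 × 0.502 m = 1.004 m = 1004.0 mm
λ = L_e / r_min = 1004.0 / 19.14 = 52.5

λ ≈ 52.5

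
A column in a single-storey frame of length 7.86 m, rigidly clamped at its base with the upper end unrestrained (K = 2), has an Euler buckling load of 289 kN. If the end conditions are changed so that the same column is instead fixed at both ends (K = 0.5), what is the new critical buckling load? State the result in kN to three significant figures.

P_cr ≈ 4620 kN

P_cr ∝ 1/K², so P_cr,new = P_cr,old × (K_old/K_new)² = 289 × (2/0.5)²
= 289 × 16.00 = 4620 kN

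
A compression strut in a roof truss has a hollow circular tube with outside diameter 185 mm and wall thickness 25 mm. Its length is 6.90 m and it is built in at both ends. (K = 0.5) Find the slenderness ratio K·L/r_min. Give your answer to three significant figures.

Inner diameter d_i = 185 − 2×25 = 135.0 mm
I = π(d_o⁴ − d_i⁴)/64 = π(185⁴ − 135.0⁴)/64 = 4.119×10^7 mm⁴
A = 1.257×10^4 mm²;  r_min = √(I/A) = √(4.119×10^7/1.257×10^4) = 57.25 mm
L_e = K·L = 0.5 × 6.90 m = 3.450 m = 3450.0 mm
λ = L_e / r_min = 3450.0 / 57.25 = 60.3

λ ≈ 60.3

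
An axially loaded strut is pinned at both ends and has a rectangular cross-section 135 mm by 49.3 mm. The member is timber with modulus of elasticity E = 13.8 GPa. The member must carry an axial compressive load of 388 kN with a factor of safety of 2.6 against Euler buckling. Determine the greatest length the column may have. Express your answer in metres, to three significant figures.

L_max ≈ 0.427 m

Buckling occurs about the weak axis: I_min = h·b³/12 with b = 49.3 mm (the shorter side).
I_min = 135×49.3³/12 = 1.348×10^6 mm⁴
I = 1.348×10^-6 m⁴
Required critical load P_cr = n·P = 2.6 × 388 = 1009 kN = 1.009×10^6 N
From P_cr = π²EI/(K·L)²:  L = (1/K)·√(π²EI/P_cr) = (1/1)·√(π²×1.38×10^10×1.348×10^-6/1.009×10^6)
L = 0.427 m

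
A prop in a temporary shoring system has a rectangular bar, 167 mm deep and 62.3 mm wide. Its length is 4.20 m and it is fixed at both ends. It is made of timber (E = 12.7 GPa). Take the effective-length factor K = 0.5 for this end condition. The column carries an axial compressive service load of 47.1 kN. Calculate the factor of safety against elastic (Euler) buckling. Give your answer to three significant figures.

Buckling occurs about the weak axis: I_min = h·b³/12 with b = 62.3 mm (the shorter side).
I_min = 167×62.3³/12 = 3.365×10^6 mm⁴
I = 3.365×10^6 mm⁴ = 3.365×10^-6 m⁴
Effective length L_e = K·L = 0.5 × 4.20 = 2.100 m
P_cr = π²EI / L_e² = π² × 12.7×10⁹ × 3.365×10^-6 / 2.100² = 9.565×10^4 N
Factor of safety n = P_cr / P = 95.645 / 47.1 = 2.03

n ≈ 2.03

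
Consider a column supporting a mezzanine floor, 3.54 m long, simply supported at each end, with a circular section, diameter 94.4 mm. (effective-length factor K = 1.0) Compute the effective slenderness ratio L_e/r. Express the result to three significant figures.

λ ≈ 150

For a solid circle r = d/4 = 94.4/4 = 23.60 mm
L_e = K·L = 1 × 3.54 m = 3.540 m = 3540.0 mm
λ = L_e / r_min = 3540.0 / 23.60 = 150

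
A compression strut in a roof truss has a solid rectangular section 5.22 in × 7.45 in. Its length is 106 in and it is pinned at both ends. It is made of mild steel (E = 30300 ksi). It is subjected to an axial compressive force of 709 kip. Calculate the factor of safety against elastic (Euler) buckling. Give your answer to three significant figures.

Buckling occurs about the weak axis: I_min = h·b³/12 with b = 5.22 in (the shorter side).
I_min = 7.45×5.22³/12 = 88.31 in⁴
Effective length L_e = K·L = 1 × 106 = 106.0 in
P_cr = π²EI / L_e² = π² × 30300×10³ × 88.31 / 106.0² = 2.350×10^6 lb
Factor of safety n = P_cr / P = 2350.3 / 709 = 3.31

n ≈ 3.31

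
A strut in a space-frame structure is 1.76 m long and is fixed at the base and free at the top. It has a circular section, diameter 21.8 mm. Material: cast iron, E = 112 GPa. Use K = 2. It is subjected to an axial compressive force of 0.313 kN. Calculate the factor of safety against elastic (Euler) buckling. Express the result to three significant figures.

n ≈ 3.16

I = πd⁴/64 = π×21.8⁴/64 = 1.109×10^4 mm⁴
I = 1.109×10^4 mm⁴ = 1.109×10^-8 m⁴
Effective length L_e = K·L = 2 × 1.76 = 3.520 m
P_cr = π²EI / L_e² = π² × 112×10⁹ × 1.109×10^-8 / 3.520² = 989.1 N
Factor of safety n = P_cr / P = 0.98907 / 0.313 = 3.16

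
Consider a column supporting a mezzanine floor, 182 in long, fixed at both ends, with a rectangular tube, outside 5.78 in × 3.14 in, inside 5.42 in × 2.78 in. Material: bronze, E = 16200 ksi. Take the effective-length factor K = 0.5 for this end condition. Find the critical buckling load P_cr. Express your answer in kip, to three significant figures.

P_cr ≈ 101 kip

Weak-axis I_min = (h_o·b_o³ − h_i·b_i³)/12 with b_o = 3.14, b_i = 2.780 in (shorter outer/inner sides).
I_min = (5.78×3.14³ − 5.420×2.780³)/12 = 5.208 in⁴
Effective length L_e = K·L = 0.5 × 182 = 91.00 in
P_cr = π²EI / L_e² = π² × 16200×10³ × 5.208 / 91.00² = 1.006×10^5 lb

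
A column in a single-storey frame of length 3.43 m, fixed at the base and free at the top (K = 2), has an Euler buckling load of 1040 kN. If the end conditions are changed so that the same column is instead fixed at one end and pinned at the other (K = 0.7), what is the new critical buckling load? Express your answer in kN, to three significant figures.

P_cr ∝ 1/K², so P_cr,new = P_cr,old × (K_old/K_new)² = 1040 × (2/0.7)²
= 1040 × 8.163 = 8490 kN

P_cr ≈ 8490 kN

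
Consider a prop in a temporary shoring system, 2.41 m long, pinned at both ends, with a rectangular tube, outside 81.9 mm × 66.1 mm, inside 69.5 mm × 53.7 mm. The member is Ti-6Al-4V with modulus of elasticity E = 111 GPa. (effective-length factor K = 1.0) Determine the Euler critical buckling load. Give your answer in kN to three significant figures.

Weak-axis I_min = (h_o·b_o³ − h_i·b_i³)/12 with b_o = 66.1, b_i = 53.70 mm (shorter outer/inner sides).
I_min = (81.9×66.1³ − 69.50×53.70³)/12 = 1.074×10^6 mm⁴
I = 1.074×10^6 mm⁴ = 1.074×10^-6 m⁴
Effective length L_e = K·L = 1 × 2.41 = 2.410 m
P_cr = π²EI / L_e² = π² × 111×10⁹ × 1.074×10^-6 / 2.410² = 2.026×10^5 N

P_cr ≈ 203 kN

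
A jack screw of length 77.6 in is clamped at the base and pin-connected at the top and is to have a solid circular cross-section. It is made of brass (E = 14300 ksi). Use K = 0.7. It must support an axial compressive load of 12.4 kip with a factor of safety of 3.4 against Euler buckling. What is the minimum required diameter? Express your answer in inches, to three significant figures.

Required P_cr = n·P = 3.4 × 12.4 = 42.16 kip
L_e = K·L = 0.7 × 77.6 = 54.32 in
Required I = P_cr·L_e²/(π²E) = 4.216×10^4 × 54.32² / (π² × 1.43×10^7) = 0.8814 in⁴
Solid circle: I = πd⁴/64  ⇒  d = (64I/π)^(1/4) = (64×0.8814/π)^(1/4) = 2.06 in

d ≈ 2.06 in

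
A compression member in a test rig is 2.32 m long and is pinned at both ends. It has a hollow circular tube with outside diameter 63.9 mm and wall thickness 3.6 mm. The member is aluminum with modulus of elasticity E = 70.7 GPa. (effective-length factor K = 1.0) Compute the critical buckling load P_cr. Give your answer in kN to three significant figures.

Inner diameter d_i = 63.9 − 2×3.6 = 56.70 mm
I = π(d_o⁴ − d_i⁴)/64 = π(63.9⁴ − 56.70⁴)/64 = 3.111×10^5 mm⁴
I = 3.111×10^5 mm⁴ = 3.111×10^-7 m⁴
Effective length L_e = K·L = 1 × 2.32 = 2.320 m
P_cr = π²EI / L_e² = π² × 70.7×10⁹ × 3.111×10^-7 / 2.320² = 4.033×10^4 N

P_cr ≈ 40.3 kN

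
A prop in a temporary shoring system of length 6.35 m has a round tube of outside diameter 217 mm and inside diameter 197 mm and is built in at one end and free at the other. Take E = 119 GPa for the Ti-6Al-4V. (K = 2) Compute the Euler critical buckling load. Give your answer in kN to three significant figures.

d_o = 217 mm, d_i = 197 mm
I = π(d_o⁴ − d_i⁴)/64 = π(217⁴ − 197.0⁴)/64 = 3.491×10^7 mm⁴
I = 3.491×10^7 mm⁴ = 3.491×10^-5 m⁴
Effective length L_e = K·L = 2 × 6.35 = 12.70 m
P_cr = π²EI / L_e² = π² × 119×10⁹ × 3.491×10^-5 / 12.70² = 2.542×10^5 N

P_cr ≈ 254 kN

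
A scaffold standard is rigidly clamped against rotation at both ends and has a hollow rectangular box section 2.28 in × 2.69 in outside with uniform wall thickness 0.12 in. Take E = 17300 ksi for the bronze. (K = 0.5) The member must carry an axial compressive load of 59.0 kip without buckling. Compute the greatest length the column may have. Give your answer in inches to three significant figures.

Inner dimensions: h_i = 2.69 − 2×0.12 = 2.450 in, b_i = 2.28 − 2×0.12 = 2.040 in
Weak-axis I_min = (h_o·b_o³ − h_i·b_i³)/12 with b_o = 2.28, b_i = 2.040 in (shorter outer/inner sides).
I_min = (2.69×2.28³ − 2.450×2.040³)/12 = 0.9236 in⁴
At the buckling limit P_cr = P = 5.900×10^4 lb
From P_cr = π²EI/(K·L)²:  L = (1/K)·√(π²EI/P_cr) = (1/0.5)·√(π²×1.73×10^7×0.9236/5.900×10^4)
L = 103 in

L_max ≈ 103 in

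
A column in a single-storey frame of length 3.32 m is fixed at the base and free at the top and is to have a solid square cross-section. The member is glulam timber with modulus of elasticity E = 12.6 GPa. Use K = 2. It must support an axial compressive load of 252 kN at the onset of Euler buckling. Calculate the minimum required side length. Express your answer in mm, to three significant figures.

L_e = K·L = 2 × 3.32 = 6.640 m
Required I = P_cr·L_e²/(π²E) = 2.520×10^5 × 6.640² / (π² × 1.26×10^10) = 8.934×10^-5 m⁴
I_req = 8.934×10^7 mm⁴
Solid square: I = a⁴/12  ⇒  a = (12I)^(1/4) = (12×8.934×10^7)^(1/4) = 181 mm

a ≈ 181 mm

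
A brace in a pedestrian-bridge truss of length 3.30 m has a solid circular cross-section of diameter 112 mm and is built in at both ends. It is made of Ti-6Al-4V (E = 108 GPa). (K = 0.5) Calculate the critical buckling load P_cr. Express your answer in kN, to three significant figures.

I = πd⁴/64 = π×112⁴/64 = 7.724×10^6 mm⁴
I = 7.724×10^6 mm⁴ = 7.724×10^-6 m⁴
Effective length L_e = K·L = 0.5 × 3.30 = 1.650 m
P_cr = π²EI / L_e² = π² × 108×10⁹ × 7.724×10^-6 / 1.650² = 3.024×10^6 N

P_cr ≈ 3020 kN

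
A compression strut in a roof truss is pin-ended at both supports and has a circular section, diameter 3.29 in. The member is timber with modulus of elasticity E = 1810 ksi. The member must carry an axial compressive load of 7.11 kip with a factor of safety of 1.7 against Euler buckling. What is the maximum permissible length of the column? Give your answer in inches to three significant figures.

L_max ≈ 92.2 in

I = πd⁴/64 = π×3.29⁴/64 = 5.751 in⁴
Required critical load P_cr = n·P = 1.7 × 7.11 = 12.09 kip = 1.209×10^4 lb
From P_cr = π²EI/(K·L)²:  L = (1/K)·√(π²EI/P_cr) = (1/1)·√(π²×1.81×10^6×5.751/1.209×10^4)
L = 92.2 in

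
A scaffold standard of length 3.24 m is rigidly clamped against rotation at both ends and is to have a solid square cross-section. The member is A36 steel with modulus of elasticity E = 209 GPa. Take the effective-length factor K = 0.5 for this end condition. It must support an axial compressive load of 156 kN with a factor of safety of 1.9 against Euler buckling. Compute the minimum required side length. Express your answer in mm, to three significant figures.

Required P_cr = n·P = 1.9 × 156 = 296.4 kN
L_e = K·L = 0.5 × 3.24 = 1.620 m
Required I = P_cr·L_e²/(π²E) = 2.964×10^5 × 1.620² / (π² × 2.09×10^11) = 3.771×10^-7 m⁴
I_req = 3.771×10^5 mm⁴
Solid square: I = a⁴/12  ⇒  a = (12I)^(1/4) = (12×3.771×10^5)^(1/4) = 46.1 mm

a ≈ 46.1 mm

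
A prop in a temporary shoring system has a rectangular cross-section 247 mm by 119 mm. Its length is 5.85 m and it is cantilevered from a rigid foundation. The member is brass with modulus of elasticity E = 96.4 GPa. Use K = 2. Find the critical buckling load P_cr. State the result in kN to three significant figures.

Buckling occurs about the weak axis: I_min = h·b³/12 with b = 119 mm (the shorter side).
I_min = 247×119³/12 = 3.469×10^7 mm⁴
I = 3.469×10^7 mm⁴ = 3.469×10^-5 m⁴
Effective length L_e = K·L = 2 × 5.85 = 11.70 m
P_cr = π²EI / L_e² = π² × 96.4×10⁹ × 3.469×10^-5 / 11.70² = 2.411×10^5 N

P_cr ≈ 241 kN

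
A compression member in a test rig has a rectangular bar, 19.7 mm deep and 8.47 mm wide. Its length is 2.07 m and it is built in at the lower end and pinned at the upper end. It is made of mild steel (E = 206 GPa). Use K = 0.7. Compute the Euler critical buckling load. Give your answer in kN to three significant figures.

P_cr ≈ 0.966 kN

Buckling occurs about the weak axis: I_min = h·b³/12 with b = 8.47 mm (the shorter side).
I_min = 19.7×8.47³/12 = 997.6 mm⁴
I = 997.6 mm⁴ = 9.976×10^-10 m⁴
Effective length L_e = K·L = 0.7 × 2.07 = 1.449 m
P_cr = π²EI / L_e² = π² × 206×10⁹ × 9.976×10^-10 / 1.449² = 966.0 N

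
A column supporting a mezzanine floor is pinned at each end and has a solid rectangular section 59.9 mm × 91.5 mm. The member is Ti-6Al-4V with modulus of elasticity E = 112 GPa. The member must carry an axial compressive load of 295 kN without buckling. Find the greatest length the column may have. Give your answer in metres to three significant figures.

Buckling occurs about the weak axis: I_min = h·b³/12 with b = 59.9 mm (the shorter side).
I_min = 91.5×59.9³/12 = 1.639×10^6 mm⁴
I = 1.639×10^-6 m⁴
At the buckling limit P_cr = P = 2.950×10^5 N
From P_cr = π²EI/(K·L)²:  L = (1/K)·√(π²EI/P_cr) = (1/1)·√(π²×1.12×10^11×1.639×10^-6/2.950×10^5)
L = 2.48 m

L_max ≈ 2.48 m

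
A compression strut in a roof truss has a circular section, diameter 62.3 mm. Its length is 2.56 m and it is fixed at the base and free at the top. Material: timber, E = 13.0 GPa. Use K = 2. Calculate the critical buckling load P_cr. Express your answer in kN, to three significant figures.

I = πd⁴/64 = π×62.3⁴/64 = 7.395×10^5 mm⁴
I = 7.395×10^5 mm⁴ = 7.395×10^-7 m⁴
Effective length L_e = K·L = 2 × 2.56 = 5.120 m
P_cr = π²EI / L_e² = π² × 13.0×10⁹ × 7.395×10^-7 / 5.120² = 3.619×10^3 N

P_cr ≈ 3.62 kN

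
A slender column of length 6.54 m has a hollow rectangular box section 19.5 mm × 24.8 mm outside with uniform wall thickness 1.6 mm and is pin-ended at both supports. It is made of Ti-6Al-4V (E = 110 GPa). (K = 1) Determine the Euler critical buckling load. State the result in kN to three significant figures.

Inner dimensions: h_i = 24.8 − 2×1.6 = 21.60 mm, b_i = 19.5 − 2×1.6 = 16.30 mm
Weak-axis I_min = (h_o·b_o³ − h_i·b_i³)/12 with b_o = 19.5, b_i = 16.30 mm (shorter outer/inner sides).
I_min = (24.8×19.5³ − 21.60×16.30³)/12 = 7.529×10^3 mm⁴
I = 7.529×10^3 mm⁴ = 7.529×10^-9 m⁴
Effective length L_e = K·L = 1 × 6.54 = 6.540 m
P_cr = π²EI / L_e² = π² × 110×10⁹ × 7.529×10^-9 / 6.540² = 191.1 N

P_cr ≈ 0.191 kN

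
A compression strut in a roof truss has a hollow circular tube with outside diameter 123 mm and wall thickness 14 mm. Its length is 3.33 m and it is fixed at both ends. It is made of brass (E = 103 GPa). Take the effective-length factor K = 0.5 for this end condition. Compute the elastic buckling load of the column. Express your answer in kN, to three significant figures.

Inner diameter d_i = 123 − 2×14 = 95.00 mm
I = π(d_o⁴ − d_i⁴)/64 = π(123⁴ − 95.00⁴)/64 = 7.237×10^6 mm⁴
I = 7.237×10^6 mm⁴ = 7.237×10^-6 m⁴
Effective length L_e = K·L = 0.5 × 3.33 = 1.665 m
P_cr = π²EI / L_e² = π² × 103×10⁹ × 7.237×10^-6 / 1.665² = 2.654×10^6 N

P_cr ≈ 2650 kN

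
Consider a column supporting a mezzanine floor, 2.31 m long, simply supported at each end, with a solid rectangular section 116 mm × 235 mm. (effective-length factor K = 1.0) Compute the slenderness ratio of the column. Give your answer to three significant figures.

Buckling occurs about the weak axis: I_min = h·b³/12 with b = 116 mm (the shorter side).
I_min = 235×116³/12 = 3.057×10^7 mm⁴
A = 2.726×10^4 mm²;  r_min = √(I/A) = √(3.057×10^7/2.726×10^4) = 33.49 mm
L_e = K·L = 1 × 2.31 m = 2.310 m = 2310.0 mm
λ = L_e / r_min = 2310.0 / 33.49 = 69.0

λ ≈ 69.0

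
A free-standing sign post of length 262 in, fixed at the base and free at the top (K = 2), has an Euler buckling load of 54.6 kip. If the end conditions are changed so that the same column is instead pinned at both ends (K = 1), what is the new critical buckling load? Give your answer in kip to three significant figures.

P_cr ∝ 1/K², so P_cr,new = P_cr,old × (K_old/K_new)² = 54.6 × (2/1)²
= 54.6 × 4.000 = 218 kip

P_cr ≈ 218 kip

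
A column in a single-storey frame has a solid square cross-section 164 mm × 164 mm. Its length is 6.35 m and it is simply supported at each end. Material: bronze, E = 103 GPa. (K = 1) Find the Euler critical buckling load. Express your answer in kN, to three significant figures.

I = a⁴/12 = 164⁴/12 = 6.028×10^7 mm⁴
I = 6.028×10^7 mm⁴ = 6.028×10^-5 m⁴
Effective length L_e = K·L = 1 × 6.35 = 6.350 m
P_cr = π²EI / L_e² = π² × 103×10⁹ × 6.028×10^-5 / 6.350² = 1.520×10^6 N

P_cr ≈ 1520 kN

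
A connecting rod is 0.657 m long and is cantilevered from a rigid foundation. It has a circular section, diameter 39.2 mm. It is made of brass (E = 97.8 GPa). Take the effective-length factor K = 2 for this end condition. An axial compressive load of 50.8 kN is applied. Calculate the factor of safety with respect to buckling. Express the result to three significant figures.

I = πd⁴/64 = π×39.2⁴/64 = 1.159×10^5 mm⁴
I = 1.159×10^5 mm⁴ = 1.159×10^-7 m⁴
Effective length L_e = K·L = 2 × 0.657 = 1.314 m
P_cr = π²EI / L_e² = π² × 97.8×10⁹ × 1.159×10^-7 / 1.314² = 6.480×10^4 N
Factor of safety n = P_cr / P = 64.798 / 50.8 = 1.28

n ≈ 1.28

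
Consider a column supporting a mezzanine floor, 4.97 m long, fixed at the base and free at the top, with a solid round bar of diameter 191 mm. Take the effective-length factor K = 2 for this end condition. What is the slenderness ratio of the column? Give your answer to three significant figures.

λ ≈ 208

For a solid circle r = d/4 = 191/4 = 47.75 mm
L_e = K·L = 2 × 4.97 m = 9.940 m = 9940.0 mm
λ = L_e / r_min = 9940.0 / 47.75 = 208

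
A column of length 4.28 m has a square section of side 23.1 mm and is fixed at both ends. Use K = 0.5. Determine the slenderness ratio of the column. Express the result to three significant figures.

For a square r = a/√12 = 23.1/√12 = 6.668 mm
L_e = K·L = 0.5 × 4.28 m = 2.140 m = 2140.0 mm
λ = L_e / r_min = 2140.0 / 6.668 = 321

λ ≈ 321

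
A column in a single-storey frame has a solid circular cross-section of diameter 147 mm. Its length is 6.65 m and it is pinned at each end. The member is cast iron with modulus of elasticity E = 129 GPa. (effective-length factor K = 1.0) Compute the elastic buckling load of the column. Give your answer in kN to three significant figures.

P_cr ≈ 660 kN

I = πd⁴/64 = π×147⁴/64 = 2.292×10^7 mm⁴
I = 2.292×10^7 mm⁴ = 2.292×10^-5 m⁴
Effective length L_e = K·L = 1 × 6.65 = 6.650 m
P_cr = π²EI / L_e² = π² × 129×10⁹ × 2.292×10^-5 / 6.650² = 6.599×10^5 N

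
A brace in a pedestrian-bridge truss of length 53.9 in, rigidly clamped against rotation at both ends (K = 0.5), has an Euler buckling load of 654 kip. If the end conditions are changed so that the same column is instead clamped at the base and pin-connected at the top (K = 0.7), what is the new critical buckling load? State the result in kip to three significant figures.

P_cr ∝ 1/K², so P_cr,new = P_cr,old × (K_old/K_new)² = 654 × (0.5/0.7)²
= 654 × 0.5102 = 334 kip

P_cr ≈ 334 kip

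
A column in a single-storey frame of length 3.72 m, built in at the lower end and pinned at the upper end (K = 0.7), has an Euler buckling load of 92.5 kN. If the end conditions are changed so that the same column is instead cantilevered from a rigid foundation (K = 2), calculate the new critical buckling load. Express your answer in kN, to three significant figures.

P_cr ≈ 11.3 kN

P_cr ∝ 1/K², so P_cr,new = P_cr,old × (K_old/K_new)² = 92.5 × (0.7/2)²
= 92.5 × 0.1225 = 11.3 kN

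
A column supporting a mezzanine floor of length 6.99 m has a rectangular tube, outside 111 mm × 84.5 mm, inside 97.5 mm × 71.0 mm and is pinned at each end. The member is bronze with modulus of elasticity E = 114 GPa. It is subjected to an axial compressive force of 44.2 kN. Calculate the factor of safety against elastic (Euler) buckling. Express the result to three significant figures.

n ≈ 1.39

Weak-axis I_min = (h_o·b_o³ − h_i·b_i³)/12 with b_o = 84.5, b_i = 71.00 mm (shorter outer/inner sides).
I_min = (111×84.5³ − 97.50×71.00³)/12 = 2.673×10^6 mm⁴
I = 2.673×10^6 mm⁴ = 2.673×10^-6 m⁴
Effective length L_e = K·L = 1 × 6.99 = 6.990 m
P_cr = π²EI / L_e² = π² × 114×10⁹ × 2.673×10^-6 / 6.990² = 6.155×10^4 N
Factor of safety n = P_cr / P = 61.552 / 44.2 = 1.39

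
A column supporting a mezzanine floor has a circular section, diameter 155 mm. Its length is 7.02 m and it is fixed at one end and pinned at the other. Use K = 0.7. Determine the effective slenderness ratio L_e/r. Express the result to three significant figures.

λ ≈ 127

For a solid circle r = d/4 = 155/4 = 38.75 mm
L_e = K·L = 0.7 × 7.02 m = 4.914 m = 4914.0 mm
λ = L_e / r_min = 4914.0 / 38.75 = 127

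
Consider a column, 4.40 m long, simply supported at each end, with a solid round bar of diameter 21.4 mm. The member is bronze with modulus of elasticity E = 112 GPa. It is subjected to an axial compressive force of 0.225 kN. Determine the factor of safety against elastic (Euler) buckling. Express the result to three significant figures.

I = πd⁴/64 = π×21.4⁴/64 = 1.029×10^4 mm⁴
I = 1.029×10^4 mm⁴ = 1.029×10^-8 m⁴
Effective length L_e = K·L = 1 × 4.40 = 4.400 m
P_cr = π²EI / L_e² = π² × 112×10⁹ × 1.029×10^-8 / 4.400² = 587.8 N
Factor of safety n = P_cr / P = 0.58781 / 0.225 = 2.61

n ≈ 2.61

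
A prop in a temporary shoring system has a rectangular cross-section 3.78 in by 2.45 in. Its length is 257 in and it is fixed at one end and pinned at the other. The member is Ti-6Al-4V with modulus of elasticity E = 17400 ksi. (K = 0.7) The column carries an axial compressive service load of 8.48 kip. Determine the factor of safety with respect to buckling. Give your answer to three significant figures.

Buckling occurs about the weak axis: I_min = h·b³/12 with b = 2.45 in (the shorter side).
I_min = 3.78×2.45³/12 = 4.632 in⁴
Effective length L_e = K·L = 0.7 × 257 = 179.9 in
P_cr = π²EI / L_e² = π² × 17400×10³ × 4.632 / 179.9² = 2.458×10^4 lb
Factor of safety n = P_cr / P = 24.581 / 8.48 = 2.90

n ≈ 2.90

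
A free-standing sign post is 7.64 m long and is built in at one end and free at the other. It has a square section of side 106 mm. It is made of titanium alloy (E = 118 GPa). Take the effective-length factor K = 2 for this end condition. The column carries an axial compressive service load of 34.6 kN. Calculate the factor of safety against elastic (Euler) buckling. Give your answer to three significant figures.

n ≈ 1.52

I = a⁴/12 = 106⁴/12 = 1.052×10^7 mm⁴
I = 1.052×10^7 mm⁴ = 1.052×10^-5 m⁴
Effective length L_e = K·L = 2 × 7.64 = 15.28 m
P_cr = π²EI / L_e² = π² × 118×10⁹ × 1.052×10^-5 / 15.28² = 5.248×10^4 N
Factor of safety n = P_cr / P = 52.478 / 34.6 = 1.52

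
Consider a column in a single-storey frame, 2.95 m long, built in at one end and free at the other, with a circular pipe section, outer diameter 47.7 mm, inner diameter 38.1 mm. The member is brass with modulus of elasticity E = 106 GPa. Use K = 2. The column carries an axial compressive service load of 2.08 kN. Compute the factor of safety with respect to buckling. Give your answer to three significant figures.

d_o = 47.7 mm, d_i = 38.1 mm
I = π(d_o⁴ − d_i⁴)/64 = π(47.7⁴ − 38.10⁴)/64 = 1.507×10^5 mm⁴
I = 1.507×10^5 mm⁴ = 1.507×10^-7 m⁴
Effective length L_e = K·L = 2 × 2.95 = 5.900 m
P_cr = π²EI / L_e² = π² × 106×10⁹ × 1.507×10^-7 / 5.900² = 4.529×10^3 N
Factor of safety n = P_cr / P = 4.5287 / 2.08 = 2.18

n ≈ 2.18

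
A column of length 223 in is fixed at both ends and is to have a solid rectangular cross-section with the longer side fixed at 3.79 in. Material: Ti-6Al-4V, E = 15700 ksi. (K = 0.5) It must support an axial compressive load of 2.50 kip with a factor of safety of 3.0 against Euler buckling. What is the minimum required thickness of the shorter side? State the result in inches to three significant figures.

Required P_cr = n·P = 3.0 × 2.50 = 7.500 kip
L_e = K·L = 0.5 × 223 = 111.5 in
Required I = P_cr·L_e²/(π²E) = 7.500×10^3 × 111.5² / (π² × 1.57×10^7) = 0.6017 in⁴
Rectangle, weak axis: I_min = h·b³/12 with h = 3.79 in fixed  ⇒  b = (12I/h)^(1/3) = 1.24 in

b ≈ 1.24 in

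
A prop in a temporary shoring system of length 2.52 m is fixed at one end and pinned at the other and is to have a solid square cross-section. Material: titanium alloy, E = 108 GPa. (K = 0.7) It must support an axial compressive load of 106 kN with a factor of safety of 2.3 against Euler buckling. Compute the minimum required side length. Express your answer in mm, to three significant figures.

Required P_cr = n·P = 2.3 × 106 = 243.8 kN
L_e = K·L = 0.7 × 2.52 = 1.764 m
Required I = P_cr·L_e²/(π²E) = 2.438×10^5 × 1.764² / (π² × 1.08×10^11) = 7.117×10^-7 m⁴
I_req = 7.117×10^5 mm⁴
Solid square: I = a⁴/12  ⇒  a = (12I)^(1/4) = (12×7.117×10^5)^(1/4) = 54.1 mm

a ≈ 54.1 mm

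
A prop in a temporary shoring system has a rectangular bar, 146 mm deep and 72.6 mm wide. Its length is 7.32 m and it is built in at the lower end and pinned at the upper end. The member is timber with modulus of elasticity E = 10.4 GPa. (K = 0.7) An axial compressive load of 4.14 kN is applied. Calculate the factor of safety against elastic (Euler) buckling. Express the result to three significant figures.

n ≈ 4.40

Buckling occurs about the weak axis: I_min = h·b³/12 with b = 72.6 mm (the shorter side).
I_min = 146×72.6³/12 = 4.656×10^6 mm⁴
I = 4.656×10^6 mm⁴ = 4.656×10^-6 m⁴
Effective length L_e = K·L = 0.7 × 7.32 = 5.124 m
P_cr = π²EI / L_e² = π² × 10.4×10⁹ × 4.656×10^-6 / 5.124² = 1.820×10^4 N
Factor of safety n = P_cr / P = 18.201 / 4.14 = 4.40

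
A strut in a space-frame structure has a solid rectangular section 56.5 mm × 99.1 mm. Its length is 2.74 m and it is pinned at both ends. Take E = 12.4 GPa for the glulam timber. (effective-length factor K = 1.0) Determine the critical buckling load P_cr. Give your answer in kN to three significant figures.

Buckling occurs about the weak axis: I_min = h·b³/12 with b = 56.5 mm (the shorter side).
I_min = 99.1×56.5³/12 = 1.489×10^6 mm⁴
I = 1.489×10^6 mm⁴ = 1.489×10^-6 m⁴
Effective length L_e = K·L = 1 × 2.74 = 2.740 m
P_cr = π²EI / L_e² = π² × 12.4×10⁹ × 1.489×10^-6 / 2.740² = 2.428×10^4 N

P_cr ≈ 24.3 kN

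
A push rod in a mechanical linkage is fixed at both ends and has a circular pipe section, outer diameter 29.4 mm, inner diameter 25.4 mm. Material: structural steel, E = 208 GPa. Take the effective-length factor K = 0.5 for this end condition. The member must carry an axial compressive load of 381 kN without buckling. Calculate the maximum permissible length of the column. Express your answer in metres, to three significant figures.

L_max ≈ 0.592 m

d_o = 29.4 mm, d_i = 25.4 mm
I = π(d_o⁴ − d_i⁴)/64 = π(29.4⁴ − 25.40⁴)/64 = 1.624×10^4 mm⁴
I = 1.624×10^-8 m⁴
At the buckling limit P_cr = P = 3.810×10^5 N
From P_cr = π²EI/(K·L)²:  L = (1/K)·√(π²EI/P_cr) = (1/0.5)·√(π²×2.08×10^11×1.624×10^-8/3.810×10^5)
L = 0.592 m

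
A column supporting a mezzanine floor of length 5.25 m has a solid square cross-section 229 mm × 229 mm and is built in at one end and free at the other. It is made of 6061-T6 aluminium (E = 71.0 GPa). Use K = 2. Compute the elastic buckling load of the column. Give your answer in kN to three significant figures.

I = a⁴/12 = 229⁴/12 = 2.292×10^8 mm⁴
I = 2.292×10^8 mm⁴ = 2.292×10^-4 m⁴
Effective length L_e = K·L = 2 × 5.25 = 10.50 m
P_cr = π²EI / L_e² = π² × 71.0×10⁹ × 2.292×10^-4 / 10.50² = 1.457×10^6 N

P_cr ≈ 1460 kN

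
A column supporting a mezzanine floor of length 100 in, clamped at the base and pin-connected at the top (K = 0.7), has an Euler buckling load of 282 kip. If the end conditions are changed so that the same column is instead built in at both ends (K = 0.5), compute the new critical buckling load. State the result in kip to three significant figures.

P_cr ∝ 1/K², so P_cr,new = P_cr,old × (K_old/K_new)² = 282 × (0.7/0.5)²
= 282 × 1.960 = 553 kip

P_cr ≈ 553 kip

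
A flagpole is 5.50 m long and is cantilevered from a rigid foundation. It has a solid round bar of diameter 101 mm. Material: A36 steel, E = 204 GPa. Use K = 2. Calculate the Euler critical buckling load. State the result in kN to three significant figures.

I = πd⁴/64 = π×101⁴/64 = 5.108×10^6 mm⁴
I = 5.108×10^6 mm⁴ = 5.108×10^-6 m⁴
Effective length L_e = K·L = 2 × 5.50 = 11.00 m
P_cr = π²EI / L_e² = π² × 204×10⁹ × 5.108×10^-6 / 11.00² = 8.500×10^4 N

P_cr ≈ 85.0 kN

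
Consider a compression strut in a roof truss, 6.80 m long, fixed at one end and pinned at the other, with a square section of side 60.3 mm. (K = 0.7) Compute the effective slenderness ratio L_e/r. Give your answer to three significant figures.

For a square r = a/√12 = 60.3/√12 = 17.41 mm
L_e = K·L = 0.7 × 6.80 m = 4.760 m = 4760.0 mm
λ = L_e / r_min = 4760.0 / 17.41 = 273

λ ≈ 273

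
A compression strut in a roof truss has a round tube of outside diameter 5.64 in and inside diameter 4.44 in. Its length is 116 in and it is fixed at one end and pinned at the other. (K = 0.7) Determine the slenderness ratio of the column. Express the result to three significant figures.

d_o = 5.64 in, d_i = 4.44 in
I = π(d_o⁴ − d_i⁴)/64 = π(5.64⁴ − 4.440⁴)/64 = 30.59 in⁴
A = 9.500 in²;  r_min = √(I/A) = √(30.59/9.500) = 1.794 in
L_e = K·L = 0.7 × 116 = 81.20 in
λ = L_e / r_min = 81.200 / 1.794 = 45.2

λ ≈ 45.2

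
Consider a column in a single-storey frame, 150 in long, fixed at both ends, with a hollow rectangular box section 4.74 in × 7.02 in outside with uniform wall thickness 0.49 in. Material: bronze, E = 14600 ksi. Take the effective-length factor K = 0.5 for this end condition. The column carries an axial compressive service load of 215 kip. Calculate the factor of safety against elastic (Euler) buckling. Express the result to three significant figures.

n ≈ 4.24

Inner dimensions: h_i = 7.02 − 2×0.49 = 6.040 in, b_i = 4.74 − 2×0.49 = 3.760 in
Weak-axis I_min = (h_o·b_o³ − h_i·b_i³)/12 with b_o = 4.74, b_i = 3.760 in (shorter outer/inner sides).
I_min = (7.02×4.74³ − 6.040×3.760³)/12 = 35.54 in⁴
Effective length L_e = K·L = 0.5 × 150 = 75.00 in
P_cr = π²EI / L_e² = π² × 14600×10³ × 35.54 / 75.00² = 9.105×10^5 lb
Factor of safety n = P_cr / P = 910.55 / 215 = 4.24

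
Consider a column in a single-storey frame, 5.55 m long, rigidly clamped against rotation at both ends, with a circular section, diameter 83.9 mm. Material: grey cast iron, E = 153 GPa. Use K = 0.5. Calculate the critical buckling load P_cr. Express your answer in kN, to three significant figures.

P_cr ≈ 477 kN

I = πd⁴/64 = π×83.9⁴/64 = 2.432×10^6 mm⁴
I = 2.432×10^6 mm⁴ = 2.432×10^-6 m⁴
Effective length L_e = K·L = 0.5 × 5.55 = 2.775 m
P_cr = π²EI / L_e² = π² × 153×10⁹ × 2.432×10^-6 / 2.775² = 4.770×10^5 N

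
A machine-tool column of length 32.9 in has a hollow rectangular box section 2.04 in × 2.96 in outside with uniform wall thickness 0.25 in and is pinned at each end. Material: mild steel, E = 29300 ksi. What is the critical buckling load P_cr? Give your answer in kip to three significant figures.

P_cr ≈ 359 kip

Inner dimensions: h_i = 2.96 − 2×0.25 = 2.460 in, b_i = 2.04 − 2×0.25 = 1.540 in
Weak-axis I_min = (h_o·b_o³ − h_i·b_i³)/12 with b_o = 2.04, b_i = 1.540 in (shorter outer/inner sides).
I_min = (2.96×2.04³ − 2.460×1.540³)/12 = 1.345 in⁴
Effective length L_e = K·L = 1 × 32.9 = 32.90 in
P_cr = π²EI / L_e² = π² × 29300×10³ × 1.345 / 32.90² = 3.594×10^5 lb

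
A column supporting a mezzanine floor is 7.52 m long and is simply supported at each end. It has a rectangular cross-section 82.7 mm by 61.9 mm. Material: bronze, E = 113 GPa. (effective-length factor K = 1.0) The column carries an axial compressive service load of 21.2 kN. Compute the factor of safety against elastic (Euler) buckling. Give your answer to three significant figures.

n ≈ 1.52

Buckling occurs about the weak axis: I_min = h·b³/12 with b = 61.9 mm (the shorter side).
I_min = 82.7×61.9³/12 = 1.635×10^6 mm⁴
I = 1.635×10^6 mm⁴ = 1.635×10^-6 m⁴
Effective length L_e = K·L = 1 × 7.52 = 7.520 m
P_cr = π²EI / L_e² = π² × 113×10⁹ × 1.635×10^-6 / 7.520² = 3.224×10^4 N
Factor of safety n = P_cr / P = 32.236 / 21.2 = 1.52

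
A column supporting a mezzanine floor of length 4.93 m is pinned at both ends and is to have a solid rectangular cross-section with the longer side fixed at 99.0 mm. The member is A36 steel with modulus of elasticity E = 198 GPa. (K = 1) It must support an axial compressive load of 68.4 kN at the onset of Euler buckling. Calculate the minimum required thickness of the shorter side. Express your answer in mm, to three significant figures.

L_e = K·L = 1 × 4.93 = 4.930 m
Required I = P_cr·L_e²/(π²E) = 6.840×10^4 × 4.930² / (π² × 1.98×10^11) = 8.507×10^-7 m⁴
I_req = 8.507×10^5 mm⁴
Rectangle, weak axis: I_min = h·b³/12 with h = 99.0 mm fixed  ⇒  b = (12I/h)^(1/3) = 46.9 mm

b ≈ 46.9 mm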